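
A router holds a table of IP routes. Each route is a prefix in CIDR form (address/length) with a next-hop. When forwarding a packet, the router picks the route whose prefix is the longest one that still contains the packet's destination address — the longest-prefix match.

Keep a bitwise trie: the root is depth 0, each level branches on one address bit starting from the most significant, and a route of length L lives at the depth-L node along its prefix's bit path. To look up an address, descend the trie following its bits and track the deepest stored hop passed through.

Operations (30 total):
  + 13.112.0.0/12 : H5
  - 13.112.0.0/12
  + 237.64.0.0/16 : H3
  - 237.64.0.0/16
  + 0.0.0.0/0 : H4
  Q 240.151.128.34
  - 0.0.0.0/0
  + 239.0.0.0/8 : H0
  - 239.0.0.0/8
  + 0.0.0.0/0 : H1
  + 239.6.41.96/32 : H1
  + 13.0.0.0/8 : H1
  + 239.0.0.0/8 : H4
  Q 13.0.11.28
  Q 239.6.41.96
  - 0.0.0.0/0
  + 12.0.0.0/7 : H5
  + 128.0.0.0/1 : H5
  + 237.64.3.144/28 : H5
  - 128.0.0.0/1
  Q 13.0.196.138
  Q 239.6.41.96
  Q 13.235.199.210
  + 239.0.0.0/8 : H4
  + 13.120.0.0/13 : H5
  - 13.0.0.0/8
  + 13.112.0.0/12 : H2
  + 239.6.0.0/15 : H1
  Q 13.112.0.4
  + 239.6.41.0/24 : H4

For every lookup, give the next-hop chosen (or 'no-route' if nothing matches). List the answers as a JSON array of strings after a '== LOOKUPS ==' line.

Trace:
  add 13.112.0.0/12 -> H5 at depth 12
  - 13.112.0.0/12 clear@12
  add 237.64.0.0/16 -> H3 at depth 16
  - 237.64.0.0/16 clear@16
  add 0.0.0.0/0 -> H4 at depth 0
  Q 240.151.128.34: descend 111 ; hops seen [H4] ; pick H4
  - 0.0.0.0/0 clear@0
  add 239.0.0.0/8 -> H0 at depth 8
  - 239.0.0.0/8 clear@8
  add 0.0.0.0/0 -> H1 at depth 0
  add 239.6.41.96/32 -> H1 at depth 32
  add 13.0.0.0/8 -> H1 at depth 8
  add 239.0.0.0/8 -> H4 at depth 8
  Q 13.0.11.28: descend 000011010 ; hops seen [H1,H1] ; pick H1
  Q 239.6.41.96: descend 11101111000001100010100101100000 ; hops seen [H1,H4,H1] ; pick H1
  - 0.0.0.0/0 clear@0
  add 12.0.0.0/7 -> H5 at depth 7
  add 128.0.0.0/1 -> H5 at depth 1
  add 237.64.3.144/28 -> H5 at depth 28
  - 128.0.0.0/1 clear@1
  Q 13.0.196.138: descend 000011010 ; hops seen [H5,H1] ; pick H1
  Q 239.6.41.96: descend 11101111000001100010100101100000 ; hops seen [H4,H1] ; pick H1
  Q 13.235.199.210: descend 00001101 ; hops seen [H5,H1] ; pick H1
  add 239.0.0.0/8 -> H4 at depth 8
  add 13.120.0.0/13 -> H5 at depth 13
  - 13.0.0.0/8 clear@8
  add 13.112.0.0/12 -> H2 at depth 12
  add 239.6.0.0/15 -> H1 at depth 15
  Q 13.112.0.4: descend 000011010111 ; hops seen [H5,H2] ; pick H2
  add 239.6.41.0/24 -> H4 at depth 24

== LOOKUPS ==
["H4","H1","H1","H1","H1","H1","H2"]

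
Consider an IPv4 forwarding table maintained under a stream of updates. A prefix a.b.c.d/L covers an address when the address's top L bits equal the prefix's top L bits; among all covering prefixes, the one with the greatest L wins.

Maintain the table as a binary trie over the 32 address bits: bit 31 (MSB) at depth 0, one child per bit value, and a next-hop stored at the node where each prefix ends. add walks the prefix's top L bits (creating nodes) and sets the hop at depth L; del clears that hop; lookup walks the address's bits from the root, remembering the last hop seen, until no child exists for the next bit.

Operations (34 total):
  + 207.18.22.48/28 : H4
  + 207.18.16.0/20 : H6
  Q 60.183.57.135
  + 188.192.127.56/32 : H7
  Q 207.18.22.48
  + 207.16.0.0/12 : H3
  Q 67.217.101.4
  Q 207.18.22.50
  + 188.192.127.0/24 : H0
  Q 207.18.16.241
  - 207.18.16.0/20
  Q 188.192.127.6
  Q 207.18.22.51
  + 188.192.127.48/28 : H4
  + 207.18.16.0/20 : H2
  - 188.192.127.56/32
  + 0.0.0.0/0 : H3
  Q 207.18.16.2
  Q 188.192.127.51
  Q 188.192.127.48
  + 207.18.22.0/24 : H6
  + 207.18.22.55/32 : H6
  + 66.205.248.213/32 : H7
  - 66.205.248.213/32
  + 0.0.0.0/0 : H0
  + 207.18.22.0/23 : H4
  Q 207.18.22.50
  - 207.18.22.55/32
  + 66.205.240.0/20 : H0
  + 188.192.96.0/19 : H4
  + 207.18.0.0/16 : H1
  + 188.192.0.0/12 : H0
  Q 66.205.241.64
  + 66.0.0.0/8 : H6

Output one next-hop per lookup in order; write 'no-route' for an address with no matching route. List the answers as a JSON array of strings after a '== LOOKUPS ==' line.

Apply in order:
  add 207.18.22.48/28 -> H4 at depth 28
  add 207.18.16.0/20 -> H6 at depth 20
  ? 60.183.57.135  path d0:-  best=no-route
  add 188.192.127.56/32 -> H7 at depth 32
  ? 207.18.22.48  path d0:-→d1:-→d2:-→d3:-→d4:-→d5:-→d6:-→d7:-→d8:-→d9:-→d10:-→d11:-→d12:-→d13:-→d14:-→d15:-→d16:-→d17:-→d18:-→d19:-→d20:H6→d21:-→d22:-→d23:-→d24:-→d25:-→d26:-→d27:-→d28:H4  best=H4
  add 207.16.0.0/12 -> H3 at depth 12
  ? 67.217.101.4  path d0:-  best=no-route
  ? 207.18.22.50  path d0:-→d1:-→d2:-→d3:-→d4:-→d5:-→d6:-→d7:-→d8:-→d9:-→d10:-→d11:-→d12:H3→d13:-→d14:-→d15:-→d16:-→d17:-→d18:-→d19:-→d20:H6→d21:-→d22:-→d23:-→d24:-→d25:-→d26:-→d27:-→d28:H4  best=H4
  add 188.192.127.0/24 -> H0 at depth 24
  ? 207.18.16.241  path d0:-→d1:-→d2:-→d3:-→d4:-→d5:-→d6:-→d7:-→d8:-→d9:-→d10:-→d11:-→d12:H3→d13:-→d14:-→d15:-→d16:-→d17:-→d18:-→d19:-→d20:H6→d21:-  best=H6
  del 207.18.16.0/20 (clear depth 20)
  ? 188.192.127.6  path d0:-→d1:-→d2:-→d3:-→d4:-→d5:-→d6:-→d7:-→d8:-→d9:-→d10:-→d11:-→d12:-→d13:-→d14:-→d15:-→d16:-→d17:-→d18:-→d19:-→d20:-→d21:-→d22:-→d23:-→d24:H0→d25:-→d26:-  best=H0
  ? 207.18.22.51  path d0:-→d1:-→d2:-→d3:-→d4:-→d5:-→d6:-→d7:-→d8:-→d9:-→d10:-→d11:-→d12:H3→d13:-→d14:-→d15:-→d16:-→d17:-→d18:-→d19:-→d20:-→d21:-→d22:-→d23:-→d24:-→d25:-→d26:-→d27:-→d28:H4  best=H4
  add 188.192.127.48/28 -> H4 at depth 28
  add 207.18.16.0/20 -> H2 at depth 20
  del 188.192.127.56/32 (clear depth 32)
  add 0.0.0.0/0 -> H3 at depth 0
  ? 207.18.16.2  path d0:H3→d1:-→d2:-→d3:-→d4:-→d5:-→d6:-→d7:-→d8:-→d9:-→d10:-→d11:-→d12:H3→d13:-→d14:-→d15:-→d16:-→d17:-→d18:-→d19:-→d20:H2→d21:-  best=H2
  ? 188.192.127.51  path d0:H3→d1:-→d2:-→d3:-→d4:-→d5:-→d6:-→d7:-→d8:-→d9:-→d10:-→d11:-→d12:-→d13:-→d14:-→d15:-→d16:-→d17:-→d18:-→d19:-→d20:-→d21:-→d22:-→d23:-→d24:H0→d25:-→d26:-→d27:-→d28:H4  best=H4
  ? 188.192.127.48  path d0:H3→d1:-→d2:-→d3:-→d4:-→d5:-→d6:-→d7:-→d8:-→d9:-→d10:-→d11:-→d12:-→d13:-→d14:-→d15:-→d16:-→d17:-→d18:-→d19:-→d20:-→d21:-→d22:-→d23:-→d24:H0→d25:-→d26:-→d27:-→d28:H4  best=H4
  add 207.18.22.0/24 -> H6 at depth 24
  add 207.18.22.55/32 -> H6 at depth 32
  add 66.205.248.213/32 -> H7 at depth 32
  del 66.205.248.213/32 (clear depth 32)
  add 0.0.0.0/0 -> H0 at depth 0
  add 207.18.22.0/23 -> H4 at depth 23
  ? 207.18.22.50  path d0:H0→d1:-→d2:-→d3:-→d4:-→d5:-→d6:-→d7:-→d8:-→d9:-→d10:-→d11:-→d12:H3→d13:-→d14:-→d15:-→d16:-→d17:-→d18:-→d19:-→d20:H2→d21:-→d22:-→d23:H4→d24:H6→d25:-→d26:-→d27:-→d28:H4→d29:-  best=H4
  del 207.18.22.55/32 (clear depth 32)
  add 66.205.240.0/20 -> H0 at depth 20
  add 188.192.96.0/19 -> H4 at depth 19
  add 207.18.0.0/16 -> H1 at depth 16
  add 188.192.0.0/12 -> H0 at depth 12
  ? 66.205.241.64  path d0:H0→d1:-→d2:-→d3:-→d4:-→d5:-→d6:-→d7:-→d8:-→d9:-→d10:-→d11:-→d12:-→d13:-→d14:-→d15:-→d16:-→d17:-→d18:-→d19:-→d20:H0  best=H0
  add 66.0.0.0/8 -> H6 at depth 8

== LOOKUPS ==
["no-route","H4","no-route","H4","H6","H0","H4","H2","H4","H4","H4","H0"]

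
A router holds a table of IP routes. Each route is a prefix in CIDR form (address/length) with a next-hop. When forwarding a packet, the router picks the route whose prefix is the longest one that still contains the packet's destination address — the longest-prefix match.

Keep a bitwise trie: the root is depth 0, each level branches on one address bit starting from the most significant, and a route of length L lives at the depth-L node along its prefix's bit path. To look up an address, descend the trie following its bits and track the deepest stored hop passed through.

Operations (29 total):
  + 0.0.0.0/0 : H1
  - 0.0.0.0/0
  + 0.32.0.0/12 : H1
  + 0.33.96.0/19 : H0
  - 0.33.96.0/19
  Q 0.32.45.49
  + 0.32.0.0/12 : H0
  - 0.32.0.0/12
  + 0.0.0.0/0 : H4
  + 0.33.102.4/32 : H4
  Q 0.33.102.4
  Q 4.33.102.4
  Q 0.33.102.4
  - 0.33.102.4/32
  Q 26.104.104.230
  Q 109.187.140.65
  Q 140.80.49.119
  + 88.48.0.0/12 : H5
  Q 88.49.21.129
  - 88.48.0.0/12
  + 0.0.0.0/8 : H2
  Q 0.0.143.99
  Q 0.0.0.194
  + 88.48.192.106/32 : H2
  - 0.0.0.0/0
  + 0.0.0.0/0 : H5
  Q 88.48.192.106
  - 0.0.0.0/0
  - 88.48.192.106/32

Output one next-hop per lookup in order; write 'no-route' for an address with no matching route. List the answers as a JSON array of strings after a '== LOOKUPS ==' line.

Process each operation:
  + 0.0.0.0/0 (H1) depth=0
  - 0.0.0.0/0 clear@0
  + 0.32.0.0/12 (H1) depth=12
  + 0.33.96.0/19 (H0) depth=19
  - 0.33.96.0/19 clear@19
  lookup 0.32.45.49: bits 000000000010000 walk d0:-→d1:-→d2:-→d3:-→d4:-→d5:-→d6:-→d7:-→d8:-→d9:-→d10:-→d11:-→d12:H1→d13:-→d14:-→d15:- -> H1
  + 0.32.0.0/12 (H0) depth=12
  - 0.32.0.0/12 clear@12
  + 0.0.0.0/0 (H4) depth=0
  + 0.33.102.4/32 (H4) depth=32
  lookup 0.33.102.4: bits 00000000001000010110011000000100 walk d0:H4→d1:-→d2:-→d3:-→d4:-→d5:-→d6:-→d7:-→d8:-→d9:-→d10:-→d11:-→d12:-→d13:-→d14:-→d15:-→d16:-→d17:-→d18:-→d19:-→d20:-→d21:-→d22:-→d23:-→d24:-→d25:-→d26:-→d27:-→d28:-→d29:-→d30:-→d31:-→d32:H4 -> H4
  lookup 4.33.102.4: bits 00000 walk d0:H4→d1:-→d2:-→d3:-→d4:-→d5:- -> H4
  lookup 0.33.102.4: bits 00000000001000010110011000000100 walk d0:H4→d1:-→d2:-→d3:-→d4:-→d5:-→d6:-→d7:-→d8:-→d9:-→d10:-→d11:-→d12:-→d13:-→d14:-→d15:-→d16:-→d17:-→d18:-→d19:-→d20:-→d21:-→d22:-→d23:-→d24:-→d25:-→d26:-→d27:-→d28:-→d29:-→d30:-→d31:-→d32:H4 -> H4
  - 0.33.102.4/32 clear@32
  lookup 26.104.104.230: bits 000 walk d0:H4→d1:-→d2:-→d3:- -> H4
  lookup 109.187.140.65: bits 0 walk d0:H4→d1:- -> H4
  lookup 140.80.49.119: bits ε walk d0:H4 -> H4
  + 88.48.0.0/12 (H5) depth=12
  lookup 88.49.21.129: bits 010110000011 walk d0:H4→d1:-→d2:-→d3:-→d4:-→d5:-→d6:-→d7:-→d8:-→d9:-→d10:-→d11:-→d12:H5 -> H5
  - 88.48.0.0/12 clear@12
  + 0.0.0.0/8 (H2) depth=8
  lookup 0.0.143.99: bits 0000000000 walk d0:H4→d1:-→d2:-→d3:-→d4:-→d5:-→d6:-→d7:-→d8:H2→d9:-→d10:- -> H2
  lookup 0.0.0.194: bits 0000000000 walk d0:H4→d1:-→d2:-→d3:-→d4:-→d5:-→d6:-→d7:-→d8:H2→d9:-→d10:- -> H2
  + 88.48.192.106/32 (H2) depth=32
  - 0.0.0.0/0 clear@0
  + 0.0.0.0/0 (H5) depth=0
  lookup 88.48.192.106: bits 01011000001100001100000001101010 walk d0:H5→d1:-→d2:-→d3:-→d4:-→d5:-→d6:-→d7:-→d8:-→d9:-→d10:-→d11:-→d12:-→d13:-→d14:-→d15:-→d16:-→d17:-→d18:-→d19:-→d20:-→d21:-→d22:-→d23:-→d24:-→d25:-→d26:-→d27:-→d28:-→d29:-→d30:-→d31:-→d32:H2 -> H2
  - 0.0.0.0/0 clear@0
  - 88.48.192.106/32 clear@32

== LOOKUPS ==
["H1","H4","H4","H4","H4","H4","H4","H5","H2","H2","H2"]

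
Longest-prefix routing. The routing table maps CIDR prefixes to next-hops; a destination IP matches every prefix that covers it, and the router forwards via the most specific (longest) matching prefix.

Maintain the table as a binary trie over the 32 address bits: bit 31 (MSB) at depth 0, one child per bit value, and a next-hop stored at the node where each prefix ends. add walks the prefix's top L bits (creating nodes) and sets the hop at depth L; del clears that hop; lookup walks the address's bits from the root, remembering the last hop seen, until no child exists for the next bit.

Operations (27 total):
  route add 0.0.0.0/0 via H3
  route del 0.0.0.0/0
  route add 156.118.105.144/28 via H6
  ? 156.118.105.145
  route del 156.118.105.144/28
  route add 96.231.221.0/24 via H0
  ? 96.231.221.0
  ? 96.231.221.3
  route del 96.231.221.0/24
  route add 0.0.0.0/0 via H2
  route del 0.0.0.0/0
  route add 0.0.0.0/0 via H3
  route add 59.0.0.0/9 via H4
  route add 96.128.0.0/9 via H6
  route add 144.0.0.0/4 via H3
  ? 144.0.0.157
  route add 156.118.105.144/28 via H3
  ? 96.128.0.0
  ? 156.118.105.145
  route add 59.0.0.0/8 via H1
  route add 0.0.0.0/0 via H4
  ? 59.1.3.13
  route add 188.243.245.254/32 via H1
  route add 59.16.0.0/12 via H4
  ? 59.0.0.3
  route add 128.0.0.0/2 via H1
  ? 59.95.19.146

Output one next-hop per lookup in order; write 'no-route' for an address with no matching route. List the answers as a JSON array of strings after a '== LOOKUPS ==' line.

Trace:
  + 0.0.0.0/0 (H3) depth=0
  - 0.0.0.0/0 clear@0
  + 156.118.105.144/28 (H6) depth=28
  lookup 156.118.105.145: bits 1001110001110110011010011001 walk d0:-→d1:-→d2:-→d3:-→d4:-→d5:-→d6:-→d7:-→d8:-→d9:-→d10:-→d11:-→d12:-→d13:-→d14:-→d15:-→d16:-→d17:-→d18:-→d19:-→d20:-→d21:-→d22:-→d23:-→d24:-→d25:-→d26:-→d27:-→d28:H6 -> H6
  - 156.118.105.144/28 clear@28
  + 96.231.221.0/24 (H0) depth=24
  lookup 96.231.221.0: bits 011000001110011111011101 walk d0:-→d1:-→d2:-→d3:-→d4:-→d5:-→d6:-→d7:-→d8:-→d9:-→d10:-→d11:-→d12:-→d13:-→d14:-→d15:-→d16:-→d17:-→d18:-→d19:-→d20:-→d21:-→d22:-→d23:-→d24:H0 -> H0
  lookup 96.231.221.3: bits 011000001110011111011101 walk d0:-→d1:-→d2:-→d3:-→d4:-→d5:-→d6:-→d7:-→d8:-→d9:-→d10:-→d11:-→d12:-→d13:-→d14:-→d15:-→d16:-→d17:-→d18:-→d19:-→d20:-→d21:-→d22:-→d23:-→d24:H0 -> H0
  - 96.231.221.0/24 clear@24
  + 0.0.0.0/0 (H2) depth=0
  - 0.0.0.0/0 clear@0
  + 0.0.0.0/0 (H3) depth=0
  + 59.0.0.0/9 (H4) depth=9
  + 96.128.0.0/9 (H6) depth=9
  + 144.0.0.0/4 (H3) depth=4
  lookup 144.0.0.157: bits 1001 walk d0:H3→d1:-→d2:-→d3:-→d4:H3 -> H3
  + 156.118.105.144/28 (H3) depth=28
  lookup 96.128.0.0: bits 011000001 walk d0:H3→d1:-→d2:-→d3:-→d4:-→d5:-→d6:-→d7:-→d8:-→d9:H6 -> H6
  lookup 156.118.105.145: bits 1001110001110110011010011001 walk d0:H3→d1:-→d2:-→d3:-→d4:H3→d5:-→d6:-→d7:-→d8:-→d9:-→d10:-→d11:-→d12:-→d13:-→d14:-→d15:-→d16:-→d17:-→d18:-→d19:-→d20:-→d21:-→d22:-→d23:-→d24:-→d25:-→d26:-→d27:-→d28:H3 -> H3
  + 59.0.0.0/8 (H1) depth=8
  + 0.0.0.0/0 (H4) depth=0
  lookup 59.1.3.13: bits 001110110 walk d0:H4→d1:-→d2:-→d3:-→d4:-→d5:-→d6:-→d7:-→d8:H1→d9:H4 -> H4
  + 188.243.245.254/32 (H1) depth=32
  + 59.16.0.0/12 (H4) depth=12
  lookup 59.0.0.3: bits 00111011000 walk d0:H4→d1:-→d2:-→d3:-→d4:-→d5:-→d6:-→d7:-→d8:H1→d9:H4→d10:-→d11:- -> H4
  + 128.0.0.0/2 (H1) depth=2
  lookup 59.95.19.146: bits 001110110 walk d0:H4→d1:-→d2:-→d3:-→d4:-→d5:-→d6:-→d7:-→d8:H1→d9:H4 -> H4

== LOOKUPS ==
["H6","H0","H0","H3","H6","H3","H4","H4","H4"]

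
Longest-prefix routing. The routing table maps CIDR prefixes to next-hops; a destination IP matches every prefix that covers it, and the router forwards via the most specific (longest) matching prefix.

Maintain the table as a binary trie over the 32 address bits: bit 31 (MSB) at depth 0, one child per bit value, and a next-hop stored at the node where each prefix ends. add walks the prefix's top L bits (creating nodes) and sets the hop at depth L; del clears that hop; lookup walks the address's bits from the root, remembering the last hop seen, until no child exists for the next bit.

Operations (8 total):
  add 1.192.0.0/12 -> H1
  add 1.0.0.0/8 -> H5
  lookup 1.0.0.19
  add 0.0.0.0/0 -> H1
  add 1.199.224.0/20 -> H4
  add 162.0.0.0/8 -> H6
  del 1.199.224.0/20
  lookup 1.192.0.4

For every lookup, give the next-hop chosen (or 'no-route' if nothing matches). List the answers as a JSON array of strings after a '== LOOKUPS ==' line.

Trace:
  add 1.192.0.0/12 -> H1 at depth 12
  add 1.0.0.0/8 -> H5 at depth 8
  ? 1.0.0.19  path d0:-→d1:-→d2:-→d3:-→d4:-→d5:-→d6:-→d7:-→d8:H5  best=H5
  add 0.0.0.0/0 -> H1 at depth 0
  add 1.199.224.0/20 -> H4 at depth 20
  add 162.0.0.0/8 -> H6 at depth 8
  del 1.199.224.0/20 (clear depth 20)
  ? 1.192.0.4  path d0:H1→d1:-→d2:-→d3:-→d4:-→d5:-→d6:-→d7:-→d8:H5→d9:-→d10:-→d11:-→d12:H1→d13:-  best=H1

== LOOKUPS ==
["H5","H1"]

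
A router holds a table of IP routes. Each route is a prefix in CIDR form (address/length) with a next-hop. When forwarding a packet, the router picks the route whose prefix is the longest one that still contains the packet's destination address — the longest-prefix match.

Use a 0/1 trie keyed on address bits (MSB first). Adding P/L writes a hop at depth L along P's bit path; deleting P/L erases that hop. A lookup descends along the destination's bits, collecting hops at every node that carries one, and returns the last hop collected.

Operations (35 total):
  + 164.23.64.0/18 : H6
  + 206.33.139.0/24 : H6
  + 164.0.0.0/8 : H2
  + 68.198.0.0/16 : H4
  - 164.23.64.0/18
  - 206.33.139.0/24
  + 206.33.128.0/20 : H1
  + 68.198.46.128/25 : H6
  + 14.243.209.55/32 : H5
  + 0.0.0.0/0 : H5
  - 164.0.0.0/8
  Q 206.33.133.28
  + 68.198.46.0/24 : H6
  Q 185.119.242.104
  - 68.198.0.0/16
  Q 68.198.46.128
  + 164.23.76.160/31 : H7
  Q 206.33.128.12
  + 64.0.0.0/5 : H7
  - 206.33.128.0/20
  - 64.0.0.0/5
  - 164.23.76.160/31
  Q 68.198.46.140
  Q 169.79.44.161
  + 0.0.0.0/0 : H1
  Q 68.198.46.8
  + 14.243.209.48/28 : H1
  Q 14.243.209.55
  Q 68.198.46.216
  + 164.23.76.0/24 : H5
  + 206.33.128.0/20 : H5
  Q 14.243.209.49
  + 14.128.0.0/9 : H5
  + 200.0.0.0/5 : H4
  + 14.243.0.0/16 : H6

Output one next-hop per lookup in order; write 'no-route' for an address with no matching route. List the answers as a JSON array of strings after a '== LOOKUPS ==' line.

Trace:
  + 164.23.64.0/18 (H6) depth=18
  + 206.33.139.0/24 (H6) depth=24
  + 164.0.0.0/8 (H2) depth=8
  + 68.198.0.0/16 (H4) depth=16
  - 164.23.64.0/18 clear@18
  - 206.33.139.0/24 clear@24
  + 206.33.128.0/20 (H1) depth=20
  + 68.198.46.128/25 (H6) depth=25
  + 14.243.209.55/32 (H5) depth=32
  + 0.0.0.0/0 (H5) depth=0
  - 164.0.0.0/8 clear@8
  ? 206.33.133.28  path d0:H5→d1:-→d2:-→d3:-→d4:-→d5:-→d6:-→d7:-→d8:-→d9:-→d10:-→d11:-→d12:-→d13:-→d14:-→d15:-→d16:-→d17:-→d18:-→d19:-→d20:H1  best=H1
  + 68.198.46.0/24 (H6) depth=24
  ? 185.119.242.104  path d0:H5→d1:-→d2:-→d3:-  best=H5
  - 68.198.0.0/16 clear@16
  ? 68.198.46.128  path d0:H5→d1:-→d2:-→d3:-→d4:-→d5:-→d6:-→d7:-→d8:-→d9:-→d10:-→d11:-→d12:-→d13:-→d14:-→d15:-→d16:-→d17:-→d18:-→d19:-→d20:-→d21:-→d22:-→d23:-→d24:H6→d25:H6  best=H6
  + 164.23.76.160/31 (H7) depth=31
  ? 206.33.128.12  path d0:H5→d1:-→d2:-→d3:-→d4:-→d5:-→d6:-→d7:-→d8:-→d9:-→d10:-→d11:-→d12:-→d13:-→d14:-→d15:-→d16:-→d17:-→d18:-→d19:-→d20:H1  best=H1
  + 64.0.0.0/5 (H7) depth=5
  - 206.33.128.0/20 clear@20
  - 64.0.0.0/5 clear@5
  - 164.23.76.160/31 clear@31
  ? 68.198.46.140  path d0:H5→d1:-→d2:-→d3:-→d4:-→d5:-→d6:-→d7:-→d8:-→d9:-→d10:-→d11:-→d12:-→d13:-→d14:-→d15:-→d16:-→d17:-→d18:-→d19:-→d20:-→d21:-→d22:-→d23:-→d24:H6→d25:H6  best=H6
  ? 169.79.44.161  path d0:H5→d1:-→d2:-→d3:-→d4:-  best=H5
  + 0.0.0.0/0 (H1) depth=0
  ? 68.198.46.8  path d0:H1→d1:-→d2:-→d3:-→d4:-→d5:-→d6:-→d7:-→d8:-→d9:-→d10:-→d11:-→d12:-→d13:-→d14:-→d15:-→d16:-→d17:-→d18:-→d19:-→d20:-→d21:-→d22:-→d23:-→d24:H6  best=H6
  + 14.243.209.48/28 (H1) depth=28
  ? 14.243.209.55  path d0:H1→d1:-→d2:-→d3:-→d4:-→d5:-→d6:-→d7:-→d8:-→d9:-→d10:-→d11:-→d12:-→d13:-→d14:-→d15:-→d16:-→d17:-→d18:-→d19:-→d20:-→d21:-→d22:-→d23:-→d24:-→d25:-→d26:-→d27:-→d28:H1→d29:-→d30:-→d31:-→d32:H5  best=H5
  ? 68.198.46.216  path d0:H1→d1:-→d2:-→d3:-→d4:-→d5:-→d6:-→d7:-→d8:-→d9:-→d10:-→d11:-→d12:-→d13:-→d14:-→d15:-→d16:-→d17:-→d18:-→d19:-→d20:-→d21:-→d22:-→d23:-→d24:H6→d25:H6  best=H6
  + 164.23.76.0/24 (H5) depth=24
  + 206.33.128.0/20 (H5) depth=20
  ? 14.243.209.49  path d0:H1→d1:-→d2:-→d3:-→d4:-→d5:-→d6:-→d7:-→d8:-→d9:-→d10:-→d11:-→d12:-→d13:-→d14:-→d15:-→d16:-→d17:-→d18:-→d19:-→d20:-→d21:-→d22:-→d23:-→d24:-→d25:-→d26:-→d27:-→d28:H1→d29:-  best=H1
  + 14.128.0.0/9 (H5) depth=9
  + 200.0.0.0/5 (H4) depth=5
  + 14.243.0.0/16 (H6) depth=16

== LOOKUPS ==
["H1","H5","H6","H1","H6","H5","H6","H5","H6","H1"]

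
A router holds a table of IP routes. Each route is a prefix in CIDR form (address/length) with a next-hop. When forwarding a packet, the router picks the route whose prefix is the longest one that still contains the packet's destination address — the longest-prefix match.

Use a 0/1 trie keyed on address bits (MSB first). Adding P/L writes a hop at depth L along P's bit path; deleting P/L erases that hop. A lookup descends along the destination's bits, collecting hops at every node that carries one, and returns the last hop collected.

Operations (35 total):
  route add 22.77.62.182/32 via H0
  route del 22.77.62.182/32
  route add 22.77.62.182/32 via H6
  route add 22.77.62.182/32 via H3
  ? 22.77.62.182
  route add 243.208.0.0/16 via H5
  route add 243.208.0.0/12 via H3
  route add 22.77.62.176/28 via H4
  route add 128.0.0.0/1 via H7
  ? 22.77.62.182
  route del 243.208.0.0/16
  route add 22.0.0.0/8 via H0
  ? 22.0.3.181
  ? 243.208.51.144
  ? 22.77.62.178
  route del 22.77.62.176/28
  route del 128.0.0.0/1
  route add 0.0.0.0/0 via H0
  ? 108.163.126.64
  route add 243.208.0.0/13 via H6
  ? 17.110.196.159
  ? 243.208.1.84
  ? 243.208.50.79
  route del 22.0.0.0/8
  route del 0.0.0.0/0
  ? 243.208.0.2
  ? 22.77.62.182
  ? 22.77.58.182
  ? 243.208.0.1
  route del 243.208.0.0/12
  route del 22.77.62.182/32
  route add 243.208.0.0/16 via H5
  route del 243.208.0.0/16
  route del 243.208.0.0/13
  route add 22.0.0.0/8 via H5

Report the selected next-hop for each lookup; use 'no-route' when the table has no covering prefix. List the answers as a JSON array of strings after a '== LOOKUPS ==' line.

Trace:
  add 22.77.62.182/32 -> H0 at depth 32
  - 22.77.62.182/32 clear@32
  add 22.77.62.182/32 -> H6 at depth 32
  add 22.77.62.182/32 -> H3 at depth 32
  Q 22.77.62.182: descend 00010110010011010011111010110110 ; hops seen [H3] ; pick H3
  add 243.208.0.0/16 -> H5 at depth 16
  add 243.208.0.0/12 -> H3 at depth 12
  add 22.77.62.176/28 -> H4 at depth 28
  add 128.0.0.0/1 -> H7 at depth 1
  Q 22.77.62.182: descend 00010110010011010011111010110110 ; hops seen [H4,H3] ; pick H3
  - 243.208.0.0/16 clear@16
  add 22.0.0.0/8 -> H0 at depth 8
  Q 22.0.3.181: descend 000101100 ; hops seen [H0] ; pick H0
  Q 243.208.51.144: descend 1111001111010000 ; hops seen [H7,H3] ; pick H3
  Q 22.77.62.178: descend 00010110010011010011111010110 ; hops seen [H0,H4] ; pick H4
  - 22.77.62.176/28 clear@28
  - 128.0.0.0/1 clear@1
  add 0.0.0.0/0 -> H0 at depth 0
  Q 108.163.126.64: descend 0 ; hops seen [H0] ; pick H0
  add 243.208.0.0/13 -> H6 at depth 13
  Q 17.110.196.159: descend 00010 ; hops seen [H0] ; pick H0
  Q 243.208.1.84: descend 1111001111010000 ; hops seen [H0,H3,H6] ; pick H6
  Q 243.208.50.79: descend 1111001111010000 ; hops seen [H0,H3,H6] ; pick H6
  - 22.0.0.0/8 clear@8
  - 0.0.0.0/0 clear@0
  Q 243.208.0.2: descend 1111001111010000 ; hops seen [H3,H6] ; pick H6
  Q 22.77.62.182: descend 00010110010011010011111010110110 ; hops seen [H3] ; pick H3
  Q 22.77.58.182: descend 000101100100110100111 ; hops seen [∅] ; pick no-route
  Q 243.208.0.1: descend 1111001111010000 ; hops seen [H3,H6] ; pick H6
  - 243.208.0.0/12 clear@12
  - 22.77.62.182/32 clear@32
  add 243.208.0.0/16 -> H5 at depth 16
  - 243.208.0.0/16 clear@16
  - 243.208.0.0/13 clear@13
  add 22.0.0.0/8 -> H5 at depth 8

== LOOKUPS ==
["H3","H3","H0","H3","H4","H0","H0","H6","H6","H6","H3","no-route","H6"]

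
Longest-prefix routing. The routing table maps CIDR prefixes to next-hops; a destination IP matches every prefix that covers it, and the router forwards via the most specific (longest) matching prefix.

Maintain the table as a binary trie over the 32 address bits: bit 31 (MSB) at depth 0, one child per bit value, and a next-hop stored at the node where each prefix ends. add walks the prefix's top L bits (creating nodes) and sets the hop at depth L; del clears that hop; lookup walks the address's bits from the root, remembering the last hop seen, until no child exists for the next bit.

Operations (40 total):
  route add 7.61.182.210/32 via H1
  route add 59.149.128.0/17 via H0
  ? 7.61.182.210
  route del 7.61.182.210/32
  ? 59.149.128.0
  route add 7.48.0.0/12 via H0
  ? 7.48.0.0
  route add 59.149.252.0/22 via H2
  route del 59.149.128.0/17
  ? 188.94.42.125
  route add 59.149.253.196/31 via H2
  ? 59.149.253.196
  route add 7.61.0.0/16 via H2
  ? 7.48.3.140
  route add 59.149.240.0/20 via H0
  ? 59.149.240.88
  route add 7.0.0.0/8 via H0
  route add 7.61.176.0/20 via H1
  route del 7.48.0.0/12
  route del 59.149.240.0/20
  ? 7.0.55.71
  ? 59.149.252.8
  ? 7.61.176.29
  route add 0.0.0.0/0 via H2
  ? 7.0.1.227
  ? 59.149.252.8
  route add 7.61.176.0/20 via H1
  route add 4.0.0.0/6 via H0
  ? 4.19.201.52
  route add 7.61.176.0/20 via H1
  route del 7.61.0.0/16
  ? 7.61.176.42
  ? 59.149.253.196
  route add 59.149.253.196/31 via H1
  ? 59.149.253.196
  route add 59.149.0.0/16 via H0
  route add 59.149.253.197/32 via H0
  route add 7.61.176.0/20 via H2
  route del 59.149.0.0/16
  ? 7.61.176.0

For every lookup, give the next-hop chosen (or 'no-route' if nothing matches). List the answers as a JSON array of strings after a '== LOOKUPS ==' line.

Process each operation:
  add 7.61.182.210/32 -> H1 at depth 32
  add 59.149.128.0/17 -> H0 at depth 17
  ? 7.61.182.210  path d0:-→d1:-→d2:-→d3:-→d4:-→d5:-→d6:-→d7:-→d8:-→d9:-→d10:-→d11:-→d12:-→d13:-→d14:-→d15:-→d16:-→d17:-→d18:-→d19:-→d20:-→d21:-→d22:-→d23:-→d24:-→d25:-→d26:-→d27:-→d28:-→d29:-→d30:-→d31:-→d32:H1  best=H1
  - 7.61.182.210/32 clear@32
  ? 59.149.128.0  path d0:-→d1:-→d2:-→d3:-→d4:-→d5:-→d6:-→d7:-→d8:-→d9:-→d10:-→d11:-→d12:-→d13:-→d14:-→d15:-→d16:-→d17:H0  best=H0
  add 7.48.0.0/12 -> H0 at depth 12
  ? 7.48.0.0  path d0:-→d1:-→d2:-→d3:-→d4:-→d5:-→d6:-→d7:-→d8:-→d9:-→d10:-→d11:-→d12:H0  best=H0
  add 59.149.252.0/22 -> H2 at depth 22
  - 59.149.128.0/17 clear@17
  ? 188.94.42.125  path d0:-  best=no-route
  add 59.149.253.196/31 -> H2 at depth 31
  ? 59.149.253.196  path d0:-→d1:-→d2:-→d3:-→d4:-→d5:-→d6:-→d7:-→d8:-→d9:-→d10:-→d11:-→d12:-→d13:-→d14:-→d15:-→d16:-→d17:-→d18:-→d19:-→d20:-→d21:-→d22:H2→d23:-→d24:-→d25:-→d26:-→d27:-→d28:-→d29:-→d30:-→d31:H2  best=H2
  add 7.61.0.0/16 -> H2 at depth 16
  ? 7.48.3.140  path d0:-→d1:-→d2:-→d3:-→d4:-→d5:-→d6:-→d7:-→d8:-→d9:-→d10:-→d11:-→d12:H0  best=H0
  add 59.149.240.0/20 -> H0 at depth 20
  ? 59.149.240.88  path d0:-→d1:-→d2:-→d3:-→d4:-→d5:-→d6:-→d7:-→d8:-→d9:-→d10:-→d11:-→d12:-→d13:-→d14:-→d15:-→d16:-→d17:-→d18:-→d19:-→d20:H0  best=H0
  add 7.0.0.0/8 -> H0 at depth 8
  add 7.61.176.0/20 -> H1 at depth 20
  - 7.48.0.0/12 clear@12
  - 59.149.240.0/20 clear@20
  ? 7.0.55.71  path d0:-→d1:-→d2:-→d3:-→d4:-→d5:-→d6:-→d7:-→d8:H0→d9:-→d10:-  best=H0
  ? 59.149.252.8  path d0:-→d1:-→d2:-→d3:-→d4:-→d5:-→d6:-→d7:-→d8:-→d9:-→d10:-→d11:-→d12:-→d13:-→d14:-→d15:-→d16:-→d17:-→d18:-→d19:-→d20:-→d21:-→d22:H2→d23:-  best=H2
  ? 7.61.176.29  path d0:-→d1:-→d2:-→d3:-→d4:-→d5:-→d6:-→d7:-→d8:H0→d9:-→d10:-→d11:-→d12:-→d13:-→d14:-→d15:-→d16:H2→d17:-→d18:-→d19:-→d20:H1→d21:-  best=H1
  add 0.0.0.0/0 -> H2 at depth 0
  ? 7.0.1.227  path d0:H2→d1:-→d2:-→d3:-→d4:-→d5:-→d6:-→d7:-→d8:H0→d9:-→d10:-  best=H0
  ? 59.149.252.8  path d0:H2→d1:-→d2:-→d3:-→d4:-→d5:-→d6:-→d7:-→d8:-→d9:-→d10:-→d11:-→d12:-→d13:-→d14:-→d15:-→d16:-→d17:-→d18:-→d19:-→d20:-→d21:-→d22:H2→d23:-  best=H2
  add 7.61.176.0/20 -> H1 at depth 20
  add 4.0.0.0/6 -> H0 at depth 6
  ? 4.19.201.52  path d0:H2→d1:-→d2:-→d3:-→d4:-→d5:-→d6:H0  best=H0
  add 7.61.176.0/20 -> H1 at depth 20
  - 7.61.0.0/16 clear@16
  ? 7.61.176.42  path d0:H2→d1:-→d2:-→d3:-→d4:-→d5:-→d6:H0→d7:-→d8:H0→d9:-→d10:-→d11:-→d12:-→d13:-→d14:-→d15:-→d16:-→d17:-→d18:-→d19:-→d20:H1→d21:-  best=H1
  ? 59.149.253.196  path d0:H2→d1:-→d2:-→d3:-→d4:-→d5:-→d6:-→d7:-→d8:-→d9:-→d10:-→d11:-→d12:-→d13:-→d14:-→d15:-→d16:-→d17:-→d18:-→d19:-→d20:-→d21:-→d22:H2→d23:-→d24:-→d25:-→d26:-→d27:-→d28:-→d29:-→d30:-→d31:H2  best=H2
  add 59.149.253.196/31 -> H1 at depth 31
  ? 59.149.253.196  path d0:H2→d1:-→d2:-→d3:-→d4:-→d5:-→d6:-→d7:-→d8:-→d9:-→d10:-→d11:-→d12:-→d13:-→d14:-→d15:-→d16:-→d17:-→d18:-→d19:-→d20:-→d21:-→d22:H2→d23:-→d24:-→d25:-→d26:-→d27:-→d28:-→d29:-→d30:-→d31:H1  best=H1
  add 59.149.0.0/16 -> H0 at depth 16
  add 59.149.253.197/32 -> H0 at depth 32
  add 7.61.176.0/20 -> H2 at depth 20
  - 59.149.0.0/16 clear@16
  ? 7.61.176.0  path d0:H2→d1:-→d2:-→d3:-→d4:-→d5:-→d6:H0→d7:-→d8:H0→d9:-→d10:-→d11:-→d12:-→d13:-→d14:-→d15:-→d16:-→d17:-→d18:-→d19:-→d20:H2→d21:-  best=H2

== LOOKUPS ==
["H1","H0","H0","no-route","H2","H0","H0","H0","H2","H1","H0","H2","H0","H1","H2","H1","H2"]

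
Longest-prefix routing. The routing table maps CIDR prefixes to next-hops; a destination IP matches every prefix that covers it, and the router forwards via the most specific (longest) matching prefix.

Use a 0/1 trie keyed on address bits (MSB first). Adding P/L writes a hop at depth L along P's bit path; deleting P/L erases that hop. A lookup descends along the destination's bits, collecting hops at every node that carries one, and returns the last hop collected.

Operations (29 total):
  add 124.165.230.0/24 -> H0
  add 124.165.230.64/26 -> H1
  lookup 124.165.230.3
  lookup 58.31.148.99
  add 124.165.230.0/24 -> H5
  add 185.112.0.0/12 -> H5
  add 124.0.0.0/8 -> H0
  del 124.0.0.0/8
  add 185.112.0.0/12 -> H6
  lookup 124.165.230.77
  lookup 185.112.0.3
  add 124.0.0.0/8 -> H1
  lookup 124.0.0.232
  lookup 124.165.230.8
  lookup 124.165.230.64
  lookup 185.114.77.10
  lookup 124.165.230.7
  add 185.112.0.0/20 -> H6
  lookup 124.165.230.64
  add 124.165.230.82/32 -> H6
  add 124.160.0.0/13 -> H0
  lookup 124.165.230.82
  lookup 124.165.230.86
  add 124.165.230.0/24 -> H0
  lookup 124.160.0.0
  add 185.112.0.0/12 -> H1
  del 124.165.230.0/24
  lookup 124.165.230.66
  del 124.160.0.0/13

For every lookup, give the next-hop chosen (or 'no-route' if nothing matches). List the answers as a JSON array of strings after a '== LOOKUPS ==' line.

Apply in order:
  + 124.165.230.0/24 (H0) depth=24
  + 124.165.230.64/26 (H1) depth=26
  ? 124.165.230.3  path d0:-→d1:-→d2:-→d3:-→d4:-→d5:-→d6:-→d7:-→d8:-→d9:-→d10:-→d11:-→d12:-→d13:-→d14:-→d15:-→d16:-→d17:-→d18:-→d19:-→d20:-→d21:-→d22:-→d23:-→d24:H0→d25:-  best=H0
  ? 58.31.148.99  path d0:-→d1:-  best=no-route
  + 124.165.230.0/24 (H5) depth=24
  + 185.112.0.0/12 (H5) depth=12
  + 124.0.0.0/8 (H0) depth=8
  - 124.0.0.0/8 clear@8
  + 185.112.0.0/12 (H6) depth=12
  ? 124.165.230.77  path d0:-→d1:-→d2:-→d3:-→d4:-→d5:-→d6:-→d7:-→d8:-→d9:-→d10:-→d11:-→d12:-→d13:-→d14:-→d15:-→d16:-→d17:-→d18:-→d19:-→d20:-→d21:-→d22:-→d23:-→d24:H5→d25:-→d26:H1  best=H1
  ? 185.112.0.3  path d0:-→d1:-→d2:-→d3:-→d4:-→d5:-→d6:-→d7:-→d8:-→d9:-→d10:-→d11:-→d12:H6  best=H6
  + 124.0.0.0/8 (H1) depth=8
  ? 124.0.0.232  path d0:-→d1:-→d2:-→d3:-→d4:-→d5:-→d6:-→d7:-→d8:H1  best=H1
  ? 124.165.230.8  path d0:-→d1:-→d2:-→d3:-→d4:-→d5:-→d6:-→d7:-→d8:H1→d9:-→d10:-→d11:-→d12:-→d13:-→d14:-→d15:-→d16:-→d17:-→d18:-→d19:-→d20:-→d21:-→d22:-→d23:-→d24:H5→d25:-  best=H5
  ? 124.165.230.64  path d0:-→d1:-→d2:-→d3:-→d4:-→d5:-→d6:-→d7:-→d8:H1→d9:-→d10:-→d11:-→d12:-→d13:-→d14:-→d15:-→d16:-→d17:-→d18:-→d19:-→d20:-→d21:-→d22:-→d23:-→d24:H5→d25:-→d26:H1  best=H1
  ? 185.114.77.10  path d0:-→d1:-→d2:-→d3:-→d4:-→d5:-→d6:-→d7:-→d8:-→d9:-→d10:-→d11:-→d12:H6  best=H6
  ? 124.165.230.7  path d0:-→d1:-→d2:-→d3:-→d4:-→d5:-→d6:-→d7:-→d8:H1→d9:-→d10:-→d11:-→d12:-→d13:-→d14:-→d15:-→d16:-→d17:-→d18:-→d19:-→d20:-→d21:-→d22:-→d23:-→d24:H5→d25:-  best=H5
  + 185.112.0.0/20 (H6) depth=20
  ? 124.165.230.64  path d0:-→d1:-→d2:-→d3:-→d4:-→d5:-→d6:-→d7:-→d8:H1→d9:-→d10:-→d11:-→d12:-→d13:-→d14:-→d15:-→d16:-→d17:-→d18:-→d19:-→d20:-→d21:-→d22:-→d23:-→d24:H5→d25:-→d26:H1  best=H1
  + 124.165.230.82/32 (H6) depth=32
  + 124.160.0.0/13 (H0) depth=13
  ? 124.165.230.82  path d0:-→d1:-→d2:-→d3:-→d4:-→d5:-→d6:-→d7:-→d8:H1→d9:-→d10:-→d11:-→d12:-→d13:H0→d14:-→d15:-→d16:-→d17:-→d18:-→d19:-→d20:-→d21:-→d22:-→d23:-→d24:H5→d25:-→d26:H1→d27:-→d28:-→d29:-→d30:-→d31:-→d32:H6  best=H6
  ? 124.165.230.86  path d0:-→d1:-→d2:-→d3:-→d4:-→d5:-→d6:-→d7:-→d8:H1→d9:-→d10:-→d11:-→d12:-→d13:H0→d14:-→d15:-→d16:-→d17:-→d18:-→d19:-→d20:-→d21:-→d22:-→d23:-→d24:H5→d25:-→d26:H1→d27:-→d28:-→d29:-  best=H1
  + 124.165.230.0/24 (H0) depth=24
  ? 124.160.0.0  path d0:-→d1:-→d2:-→d3:-→d4:-→d5:-→d6:-→d7:-→d8:H1→d9:-→d10:-→d11:-→d12:-→d13:H0  best=H0
  + 185.112.0.0/12 (H1) depth=12
  - 124.165.230.0/24 clear@24
  ? 124.165.230.66  path d0:-→d1:-→d2:-→d3:-→d4:-→d5:-→d6:-→d7:-→d8:H1→d9:-→d10:-→d11:-→d12:-→d13:H0→d14:-→d15:-→d16:-→d17:-→d18:-→d19:-→d20:-→d21:-→d22:-→d23:-→d24:-→d25:-→d26:H1→d27:-  best=H1
  - 124.160.0.0/13 clear@13

== LOOKUPS ==
["H0","no-route","H1","H6","H1","H5","H1","H6","H5","H1","H6","H1","H0","H1"]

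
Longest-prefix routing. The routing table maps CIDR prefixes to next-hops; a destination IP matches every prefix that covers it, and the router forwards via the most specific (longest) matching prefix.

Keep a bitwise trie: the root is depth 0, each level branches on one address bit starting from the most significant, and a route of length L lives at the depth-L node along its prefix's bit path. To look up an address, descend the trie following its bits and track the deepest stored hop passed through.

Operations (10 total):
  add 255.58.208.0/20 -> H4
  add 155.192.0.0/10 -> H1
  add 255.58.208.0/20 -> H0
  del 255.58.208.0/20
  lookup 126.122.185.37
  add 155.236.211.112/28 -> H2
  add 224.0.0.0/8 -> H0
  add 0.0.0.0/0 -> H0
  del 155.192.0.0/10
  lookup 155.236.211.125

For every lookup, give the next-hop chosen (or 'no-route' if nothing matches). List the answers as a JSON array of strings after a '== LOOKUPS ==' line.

Apply in order:
  + 255.58.208.0/20 (H4) depth=20
  + 155.192.0.0/10 (H1) depth=10
  + 255.58.208.0/20 (H0) depth=20
  - 255.58.208.0/20 clear@20
  lookup 126.122.185.37: bits ε walk d0:- -> no-route
  + 155.236.211.112/28 (H2) depth=28
  + 224.0.0.0/8 (H0) depth=8
  + 0.0.0.0/0 (H0) depth=0
  - 155.192.0.0/10 clear@10
  lookup 155.236.211.125: bits 1001101111101100110100110111 walk d0:H0→d1:-→d2:-→d3:-→d4:-→d5:-→d6:-→d7:-→d8:-→d9:-→d10:-→d11:-→d12:-→d13:-→d14:-→d15:-→d16:-→d17:-→d18:-→d19:-→d20:-→d21:-→d22:-→d23:-→d24:-→d25:-→d26:-→d27:-→d28:H2 -> H2

== LOOKUPS ==
["no-route","H2"]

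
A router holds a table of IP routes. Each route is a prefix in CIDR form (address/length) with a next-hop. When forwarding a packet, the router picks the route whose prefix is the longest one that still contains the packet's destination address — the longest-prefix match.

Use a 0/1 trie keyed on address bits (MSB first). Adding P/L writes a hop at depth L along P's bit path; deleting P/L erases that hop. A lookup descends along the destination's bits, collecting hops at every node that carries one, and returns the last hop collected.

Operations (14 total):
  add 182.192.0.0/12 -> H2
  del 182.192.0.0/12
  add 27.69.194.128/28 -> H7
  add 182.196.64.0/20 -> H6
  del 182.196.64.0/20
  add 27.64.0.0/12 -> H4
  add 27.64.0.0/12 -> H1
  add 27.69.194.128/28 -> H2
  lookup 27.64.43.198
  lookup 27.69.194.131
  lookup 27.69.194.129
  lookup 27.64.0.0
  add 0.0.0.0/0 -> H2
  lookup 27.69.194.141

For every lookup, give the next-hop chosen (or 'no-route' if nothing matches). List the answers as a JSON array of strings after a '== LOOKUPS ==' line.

Trace:
  add 182.192.0.0/12 -> H2 at depth 12
  - 182.192.0.0/12 clear@12
  add 27.69.194.128/28 -> H7 at depth 28
  add 182.196.64.0/20 -> H6 at depth 20
  - 182.196.64.0/20 clear@20
  add 27.64.0.0/12 -> H4 at depth 12
  add 27.64.0.0/12 -> H1 at depth 12
  add 27.69.194.128/28 -> H2 at depth 28
  ? 27.64.43.198  path d0:-→d1:-→d2:-→d3:-→d4:-→d5:-→d6:-→d7:-→d8:-→d9:-→d10:-→d11:-→d12:H1→d13:-  best=H1
  ? 27.69.194.131  path d0:-→d1:-→d2:-→d3:-→d4:-→d5:-→d6:-→d7:-→d8:-→d9:-→d10:-→d11:-→d12:H1→d13:-→d14:-→d15:-→d16:-→d17:-→d18:-→d19:-→d20:-→d21:-→d22:-→d23:-→d24:-→d25:-→d26:-→d27:-→d28:H2  best=H2
  ? 27.69.194.129  path d0:-→d1:-→d2:-→d3:-→d4:-→d5:-→d6:-→d7:-→d8:-→d9:-→d10:-→d11:-→d12:H1→d13:-→d14:-→d15:-→d16:-→d17:-→d18:-→d19:-→d20:-→d21:-→d22:-→d23:-→d24:-→d25:-→d26:-→d27:-→d28:H2  best=H2
  ? 27.64.0.0  path d0:-→d1:-→d2:-→d3:-→d4:-→d5:-→d6:-→d7:-→d8:-→d9:-→d10:-→d11:-→d12:H1→d13:-  best=H1
  add 0.0.0.0/0 -> H2 at depth 0
  ? 27.69.194.141  path d0:H2→d1:-→d2:-→d3:-→d4:-→d5:-→d6:-→d7:-→d8:-→d9:-→d10:-→d11:-→d12:H1→d13:-→d14:-→d15:-→d16:-→d17:-→d18:-→d19:-→d20:-→d21:-→d22:-→d23:-→d24:-→d25:-→d26:-→d27:-→d28:H2  best=H2

== LOOKUPS ==
["H1","H2","H2","H1","H2"]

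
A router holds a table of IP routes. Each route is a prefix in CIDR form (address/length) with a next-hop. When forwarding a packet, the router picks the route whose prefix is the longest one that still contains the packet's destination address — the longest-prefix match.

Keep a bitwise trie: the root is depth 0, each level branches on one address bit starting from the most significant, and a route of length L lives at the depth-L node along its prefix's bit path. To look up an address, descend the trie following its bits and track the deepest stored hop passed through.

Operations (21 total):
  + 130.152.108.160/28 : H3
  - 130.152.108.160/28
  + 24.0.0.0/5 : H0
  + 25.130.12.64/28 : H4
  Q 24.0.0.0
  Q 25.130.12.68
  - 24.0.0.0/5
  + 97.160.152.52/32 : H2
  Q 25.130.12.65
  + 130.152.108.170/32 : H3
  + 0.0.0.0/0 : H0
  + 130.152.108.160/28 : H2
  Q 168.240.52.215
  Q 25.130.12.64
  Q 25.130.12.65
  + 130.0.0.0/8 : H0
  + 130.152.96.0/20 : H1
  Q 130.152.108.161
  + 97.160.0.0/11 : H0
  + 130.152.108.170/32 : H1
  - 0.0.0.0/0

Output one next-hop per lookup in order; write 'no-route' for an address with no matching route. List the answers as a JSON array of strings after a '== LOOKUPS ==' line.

Process each operation:
  add 130.152.108.160/28 -> H3 at depth 28
  - 130.152.108.160/28 clear@28
  add 24.0.0.0/5 -> H0 at depth 5
  add 25.130.12.64/28 -> H4 at depth 28
  lookup 24.0.0.0: bits 0001100 walk d0:-→d1:-→d2:-→d3:-→d4:-→d5:H0→d6:-→d7:- -> H0
  lookup 25.130.12.68: bits 0001100110000010000011000100 walk d0:-→d1:-→d2:-→d3:-→d4:-→d5:H0→d6:-→d7:-→d8:-→d9:-→d10:-→d11:-→d12:-→d13:-→d14:-→d15:-→d16:-→d17:-→d18:-→d19:-→d20:-→d21:-→d22:-→d23:-→d24:-→d25:-→d26:-→d27:-→d28:H4 -> H4
  - 24.0.0.0/5 clear@5
  add 97.160.152.52/32 -> H2 at depth 32
  lookup 25.130.12.65: bits 0001100110000010000011000100 walk d0:-→d1:-→d2:-→d3:-→d4:-→d5:-→d6:-→d7:-→d8:-→d9:-→d10:-→d11:-→d12:-→d13:-→d14:-→d15:-→d16:-→d17:-→d18:-→d19:-→d20:-→d21:-→d22:-→d23:-→d24:-→d25:-→d26:-→d27:-→d28:H4 -> H4
  add 130.152.108.170/32 -> H3 at depth 32
  add 0.0.0.0/0 -> H0 at depth 0
  add 130.152.108.160/28 -> H2 at depth 28
  lookup 168.240.52.215: bits 10 walk d0:H0→d1:-→d2:- -> H0
  lookup 25.130.12.64: bits 0001100110000010000011000100 walk d0:H0→d1:-→d2:-→d3:-→d4:-→d5:-→d6:-→d7:-→d8:-→d9:-→d10:-→d11:-→d12:-→d13:-→d14:-→d15:-→d16:-→d17:-→d18:-→d19:-→d20:-→d21:-→d22:-→d23:-→d24:-→d25:-→d26:-→d27:-→d28:H4 -> H4
  lookup 25.130.12.65: bits 0001100110000010000011000100 walk d0:H0→d1:-→d2:-→d3:-→d4:-→d5:-→d6:-→d7:-→d8:-→d9:-→d10:-→d11:-→d12:-→d13:-→d14:-→d15:-→d16:-→d17:-→d18:-→d19:-→d20:-→d21:-→d22:-→d23:-→d24:-→d25:-→d26:-→d27:-→d28:H4 -> H4
  add 130.0.0.0/8 -> H0 at depth 8
  add 130.152.96.0/20 -> H1 at depth 20
  lookup 130.152.108.161: bits 1000001010011000011011001010 walk d0:H0→d1:-→d2:-→d3:-→d4:-→d5:-→d6:-→d7:-→d8:H0→d9:-→d10:-→d11:-→d12:-→d13:-→d14:-→d15:-→d16:-→d17:-→d18:-→d19:-→d20:H1→d21:-→d22:-→d23:-→d24:-→d25:-→d26:-→d27:-→d28:H2 -> H2
  add 97.160.0.0/11 -> H0 at depth 11
  add 130.152.108.170/32 -> H1 at depth 32
  - 0.0.0.0/0 clear@0

== LOOKUPS ==
["H0","H4","H4","H0","H4","H4","H2"]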